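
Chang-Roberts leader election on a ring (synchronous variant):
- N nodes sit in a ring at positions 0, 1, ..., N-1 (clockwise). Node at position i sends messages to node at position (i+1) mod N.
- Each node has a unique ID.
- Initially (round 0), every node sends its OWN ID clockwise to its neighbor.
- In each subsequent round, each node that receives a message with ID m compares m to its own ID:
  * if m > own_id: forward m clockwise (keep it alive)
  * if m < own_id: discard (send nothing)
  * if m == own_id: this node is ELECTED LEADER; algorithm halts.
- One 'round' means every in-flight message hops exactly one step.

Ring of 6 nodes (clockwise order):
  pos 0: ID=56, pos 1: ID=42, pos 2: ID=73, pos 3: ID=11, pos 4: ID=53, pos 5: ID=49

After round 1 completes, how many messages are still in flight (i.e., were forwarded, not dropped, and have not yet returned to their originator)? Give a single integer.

Answer: 3

Derivation:
Round 1: pos1(id42) recv 56: fwd; pos2(id73) recv 42: drop; pos3(id11) recv 73: fwd; pos4(id53) recv 11: drop; pos5(id49) recv 53: fwd; pos0(id56) recv 49: drop
After round 1: 3 messages still in flight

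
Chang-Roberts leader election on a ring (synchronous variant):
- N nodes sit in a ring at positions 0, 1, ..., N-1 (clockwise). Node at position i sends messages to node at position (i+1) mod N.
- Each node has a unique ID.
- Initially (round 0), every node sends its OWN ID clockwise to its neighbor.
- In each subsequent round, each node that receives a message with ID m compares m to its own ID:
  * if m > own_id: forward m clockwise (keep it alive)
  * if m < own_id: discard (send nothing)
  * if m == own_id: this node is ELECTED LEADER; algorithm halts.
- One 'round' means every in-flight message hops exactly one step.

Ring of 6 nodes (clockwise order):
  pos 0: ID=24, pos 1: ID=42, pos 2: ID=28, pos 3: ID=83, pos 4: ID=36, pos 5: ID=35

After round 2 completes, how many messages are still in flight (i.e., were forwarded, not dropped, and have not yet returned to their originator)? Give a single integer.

Round 1: pos1(id42) recv 24: drop; pos2(id28) recv 42: fwd; pos3(id83) recv 28: drop; pos4(id36) recv 83: fwd; pos5(id35) recv 36: fwd; pos0(id24) recv 35: fwd
Round 2: pos3(id83) recv 42: drop; pos5(id35) recv 83: fwd; pos0(id24) recv 36: fwd; pos1(id42) recv 35: drop
After round 2: 2 messages still in flight

Answer: 2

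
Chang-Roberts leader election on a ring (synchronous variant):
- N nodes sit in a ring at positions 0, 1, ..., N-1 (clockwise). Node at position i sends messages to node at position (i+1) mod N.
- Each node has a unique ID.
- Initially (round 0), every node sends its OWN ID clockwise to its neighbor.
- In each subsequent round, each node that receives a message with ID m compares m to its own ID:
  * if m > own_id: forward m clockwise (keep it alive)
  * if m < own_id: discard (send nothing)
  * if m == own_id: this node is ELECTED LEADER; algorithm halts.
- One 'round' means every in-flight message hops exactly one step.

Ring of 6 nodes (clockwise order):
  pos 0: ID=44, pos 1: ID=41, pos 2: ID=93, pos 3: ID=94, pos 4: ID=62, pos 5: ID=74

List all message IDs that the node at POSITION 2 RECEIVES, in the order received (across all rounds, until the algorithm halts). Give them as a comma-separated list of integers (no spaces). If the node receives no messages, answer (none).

Answer: 41,44,74,94

Derivation:
Round 1: pos1(id41) recv 44: fwd; pos2(id93) recv 41: drop; pos3(id94) recv 93: drop; pos4(id62) recv 94: fwd; pos5(id74) recv 62: drop; pos0(id44) recv 74: fwd
Round 2: pos2(id93) recv 44: drop; pos5(id74) recv 94: fwd; pos1(id41) recv 74: fwd
Round 3: pos0(id44) recv 94: fwd; pos2(id93) recv 74: drop
Round 4: pos1(id41) recv 94: fwd
Round 5: pos2(id93) recv 94: fwd
Round 6: pos3(id94) recv 94: ELECTED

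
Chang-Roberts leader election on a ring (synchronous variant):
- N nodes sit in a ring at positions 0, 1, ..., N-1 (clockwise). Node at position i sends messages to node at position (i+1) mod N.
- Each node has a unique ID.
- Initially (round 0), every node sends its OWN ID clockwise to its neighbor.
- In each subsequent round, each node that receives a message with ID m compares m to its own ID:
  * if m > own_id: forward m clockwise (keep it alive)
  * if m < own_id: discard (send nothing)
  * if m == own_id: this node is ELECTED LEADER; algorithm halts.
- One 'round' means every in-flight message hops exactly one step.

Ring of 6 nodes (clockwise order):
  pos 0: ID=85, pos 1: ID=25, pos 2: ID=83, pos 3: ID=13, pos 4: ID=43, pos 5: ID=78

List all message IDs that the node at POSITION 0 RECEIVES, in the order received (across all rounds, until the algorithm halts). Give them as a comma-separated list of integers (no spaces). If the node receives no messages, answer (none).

Round 1: pos1(id25) recv 85: fwd; pos2(id83) recv 25: drop; pos3(id13) recv 83: fwd; pos4(id43) recv 13: drop; pos5(id78) recv 43: drop; pos0(id85) recv 78: drop
Round 2: pos2(id83) recv 85: fwd; pos4(id43) recv 83: fwd
Round 3: pos3(id13) recv 85: fwd; pos5(id78) recv 83: fwd
Round 4: pos4(id43) recv 85: fwd; pos0(id85) recv 83: drop
Round 5: pos5(id78) recv 85: fwd
Round 6: pos0(id85) recv 85: ELECTED

Answer: 78,83,85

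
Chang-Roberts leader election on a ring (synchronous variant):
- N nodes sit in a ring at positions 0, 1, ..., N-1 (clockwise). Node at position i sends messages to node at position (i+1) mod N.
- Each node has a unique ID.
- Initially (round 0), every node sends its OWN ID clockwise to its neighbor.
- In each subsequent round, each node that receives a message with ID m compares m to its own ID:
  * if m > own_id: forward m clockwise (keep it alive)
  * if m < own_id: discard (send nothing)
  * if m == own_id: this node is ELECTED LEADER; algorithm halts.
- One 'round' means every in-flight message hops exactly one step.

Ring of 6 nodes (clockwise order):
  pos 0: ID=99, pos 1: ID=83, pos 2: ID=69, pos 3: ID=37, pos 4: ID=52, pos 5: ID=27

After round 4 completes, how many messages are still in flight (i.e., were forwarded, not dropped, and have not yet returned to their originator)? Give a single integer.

Round 1: pos1(id83) recv 99: fwd; pos2(id69) recv 83: fwd; pos3(id37) recv 69: fwd; pos4(id52) recv 37: drop; pos5(id27) recv 52: fwd; pos0(id99) recv 27: drop
Round 2: pos2(id69) recv 99: fwd; pos3(id37) recv 83: fwd; pos4(id52) recv 69: fwd; pos0(id99) recv 52: drop
Round 3: pos3(id37) recv 99: fwd; pos4(id52) recv 83: fwd; pos5(id27) recv 69: fwd
Round 4: pos4(id52) recv 99: fwd; pos5(id27) recv 83: fwd; pos0(id99) recv 69: drop
After round 4: 2 messages still in flight

Answer: 2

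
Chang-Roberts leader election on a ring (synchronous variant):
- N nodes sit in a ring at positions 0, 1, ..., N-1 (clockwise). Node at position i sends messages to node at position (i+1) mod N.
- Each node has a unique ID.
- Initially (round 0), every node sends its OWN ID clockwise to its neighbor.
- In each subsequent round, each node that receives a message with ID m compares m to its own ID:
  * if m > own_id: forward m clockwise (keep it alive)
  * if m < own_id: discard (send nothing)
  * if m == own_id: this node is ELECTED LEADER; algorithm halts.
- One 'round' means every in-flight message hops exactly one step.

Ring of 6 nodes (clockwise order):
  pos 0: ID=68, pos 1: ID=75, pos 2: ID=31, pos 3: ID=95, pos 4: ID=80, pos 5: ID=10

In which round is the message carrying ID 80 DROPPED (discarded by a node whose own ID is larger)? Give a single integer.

Answer: 5

Derivation:
Round 1: pos1(id75) recv 68: drop; pos2(id31) recv 75: fwd; pos3(id95) recv 31: drop; pos4(id80) recv 95: fwd; pos5(id10) recv 80: fwd; pos0(id68) recv 10: drop
Round 2: pos3(id95) recv 75: drop; pos5(id10) recv 95: fwd; pos0(id68) recv 80: fwd
Round 3: pos0(id68) recv 95: fwd; pos1(id75) recv 80: fwd
Round 4: pos1(id75) recv 95: fwd; pos2(id31) recv 80: fwd
Round 5: pos2(id31) recv 95: fwd; pos3(id95) recv 80: drop
Round 6: pos3(id95) recv 95: ELECTED
Message ID 80 originates at pos 4; dropped at pos 3 in round 5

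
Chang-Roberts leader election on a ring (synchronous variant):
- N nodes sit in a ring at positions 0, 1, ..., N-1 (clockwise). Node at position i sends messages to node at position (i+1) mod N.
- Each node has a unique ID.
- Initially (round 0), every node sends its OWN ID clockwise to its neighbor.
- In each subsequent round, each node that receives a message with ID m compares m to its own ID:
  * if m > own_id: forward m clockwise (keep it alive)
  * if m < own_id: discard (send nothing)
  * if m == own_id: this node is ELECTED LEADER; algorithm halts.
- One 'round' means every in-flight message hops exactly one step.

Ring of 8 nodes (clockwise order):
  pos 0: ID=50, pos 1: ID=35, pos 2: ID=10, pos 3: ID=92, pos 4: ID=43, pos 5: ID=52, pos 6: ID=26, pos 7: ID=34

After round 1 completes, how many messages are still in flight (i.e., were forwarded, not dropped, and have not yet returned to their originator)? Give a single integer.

Round 1: pos1(id35) recv 50: fwd; pos2(id10) recv 35: fwd; pos3(id92) recv 10: drop; pos4(id43) recv 92: fwd; pos5(id52) recv 43: drop; pos6(id26) recv 52: fwd; pos7(id34) recv 26: drop; pos0(id50) recv 34: drop
After round 1: 4 messages still in flight

Answer: 4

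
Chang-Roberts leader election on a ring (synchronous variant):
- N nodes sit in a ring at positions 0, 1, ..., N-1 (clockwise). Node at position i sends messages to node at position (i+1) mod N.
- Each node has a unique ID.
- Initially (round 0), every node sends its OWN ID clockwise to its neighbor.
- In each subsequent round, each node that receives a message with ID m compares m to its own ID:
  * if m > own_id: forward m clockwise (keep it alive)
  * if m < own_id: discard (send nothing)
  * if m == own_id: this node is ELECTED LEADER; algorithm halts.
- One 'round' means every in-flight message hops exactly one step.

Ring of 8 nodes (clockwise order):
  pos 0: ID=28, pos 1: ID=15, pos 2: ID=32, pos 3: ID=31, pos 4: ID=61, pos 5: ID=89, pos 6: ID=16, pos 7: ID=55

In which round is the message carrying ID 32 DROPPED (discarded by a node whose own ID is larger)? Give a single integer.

Round 1: pos1(id15) recv 28: fwd; pos2(id32) recv 15: drop; pos3(id31) recv 32: fwd; pos4(id61) recv 31: drop; pos5(id89) recv 61: drop; pos6(id16) recv 89: fwd; pos7(id55) recv 16: drop; pos0(id28) recv 55: fwd
Round 2: pos2(id32) recv 28: drop; pos4(id61) recv 32: drop; pos7(id55) recv 89: fwd; pos1(id15) recv 55: fwd
Round 3: pos0(id28) recv 89: fwd; pos2(id32) recv 55: fwd
Round 4: pos1(id15) recv 89: fwd; pos3(id31) recv 55: fwd
Round 5: pos2(id32) recv 89: fwd; pos4(id61) recv 55: drop
Round 6: pos3(id31) recv 89: fwd
Round 7: pos4(id61) recv 89: fwd
Round 8: pos5(id89) recv 89: ELECTED
Message ID 32 originates at pos 2; dropped at pos 4 in round 2

Answer: 2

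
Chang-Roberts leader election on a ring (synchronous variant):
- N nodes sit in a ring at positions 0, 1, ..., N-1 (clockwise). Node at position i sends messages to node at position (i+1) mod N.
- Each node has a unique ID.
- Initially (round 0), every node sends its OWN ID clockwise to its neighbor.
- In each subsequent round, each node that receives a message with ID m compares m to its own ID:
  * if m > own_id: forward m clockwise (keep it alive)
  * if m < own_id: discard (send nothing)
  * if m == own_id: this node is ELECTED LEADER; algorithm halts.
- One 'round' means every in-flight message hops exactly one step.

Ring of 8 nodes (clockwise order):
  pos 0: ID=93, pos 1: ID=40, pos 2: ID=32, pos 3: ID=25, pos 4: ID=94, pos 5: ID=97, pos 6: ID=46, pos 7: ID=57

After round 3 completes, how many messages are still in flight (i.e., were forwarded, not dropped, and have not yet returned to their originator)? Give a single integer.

Round 1: pos1(id40) recv 93: fwd; pos2(id32) recv 40: fwd; pos3(id25) recv 32: fwd; pos4(id94) recv 25: drop; pos5(id97) recv 94: drop; pos6(id46) recv 97: fwd; pos7(id57) recv 46: drop; pos0(id93) recv 57: drop
Round 2: pos2(id32) recv 93: fwd; pos3(id25) recv 40: fwd; pos4(id94) recv 32: drop; pos7(id57) recv 97: fwd
Round 3: pos3(id25) recv 93: fwd; pos4(id94) recv 40: drop; pos0(id93) recv 97: fwd
After round 3: 2 messages still in flight

Answer: 2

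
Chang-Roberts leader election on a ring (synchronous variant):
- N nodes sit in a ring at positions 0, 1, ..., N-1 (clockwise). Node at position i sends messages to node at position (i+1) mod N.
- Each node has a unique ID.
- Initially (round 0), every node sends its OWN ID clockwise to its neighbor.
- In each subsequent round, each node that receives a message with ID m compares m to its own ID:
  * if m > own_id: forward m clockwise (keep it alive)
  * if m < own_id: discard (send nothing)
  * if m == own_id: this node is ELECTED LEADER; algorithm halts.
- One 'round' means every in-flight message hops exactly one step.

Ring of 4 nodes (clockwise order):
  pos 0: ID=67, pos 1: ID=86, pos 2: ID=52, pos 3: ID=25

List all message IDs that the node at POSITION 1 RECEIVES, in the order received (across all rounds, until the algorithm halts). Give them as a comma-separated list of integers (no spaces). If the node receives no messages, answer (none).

Round 1: pos1(id86) recv 67: drop; pos2(id52) recv 86: fwd; pos3(id25) recv 52: fwd; pos0(id67) recv 25: drop
Round 2: pos3(id25) recv 86: fwd; pos0(id67) recv 52: drop
Round 3: pos0(id67) recv 86: fwd
Round 4: pos1(id86) recv 86: ELECTED

Answer: 67,86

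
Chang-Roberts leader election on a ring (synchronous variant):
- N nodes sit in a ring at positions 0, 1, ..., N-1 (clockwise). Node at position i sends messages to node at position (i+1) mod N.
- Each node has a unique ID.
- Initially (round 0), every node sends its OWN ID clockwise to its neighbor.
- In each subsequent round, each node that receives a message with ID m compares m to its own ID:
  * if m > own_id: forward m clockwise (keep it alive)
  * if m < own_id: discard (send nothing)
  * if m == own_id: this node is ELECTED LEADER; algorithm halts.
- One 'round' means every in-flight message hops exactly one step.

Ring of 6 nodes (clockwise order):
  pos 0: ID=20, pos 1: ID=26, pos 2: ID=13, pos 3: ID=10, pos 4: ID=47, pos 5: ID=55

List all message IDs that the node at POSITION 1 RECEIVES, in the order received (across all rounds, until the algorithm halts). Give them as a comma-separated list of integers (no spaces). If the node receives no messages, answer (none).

Round 1: pos1(id26) recv 20: drop; pos2(id13) recv 26: fwd; pos3(id10) recv 13: fwd; pos4(id47) recv 10: drop; pos5(id55) recv 47: drop; pos0(id20) recv 55: fwd
Round 2: pos3(id10) recv 26: fwd; pos4(id47) recv 13: drop; pos1(id26) recv 55: fwd
Round 3: pos4(id47) recv 26: drop; pos2(id13) recv 55: fwd
Round 4: pos3(id10) recv 55: fwd
Round 5: pos4(id47) recv 55: fwd
Round 6: pos5(id55) recv 55: ELECTED

Answer: 20,55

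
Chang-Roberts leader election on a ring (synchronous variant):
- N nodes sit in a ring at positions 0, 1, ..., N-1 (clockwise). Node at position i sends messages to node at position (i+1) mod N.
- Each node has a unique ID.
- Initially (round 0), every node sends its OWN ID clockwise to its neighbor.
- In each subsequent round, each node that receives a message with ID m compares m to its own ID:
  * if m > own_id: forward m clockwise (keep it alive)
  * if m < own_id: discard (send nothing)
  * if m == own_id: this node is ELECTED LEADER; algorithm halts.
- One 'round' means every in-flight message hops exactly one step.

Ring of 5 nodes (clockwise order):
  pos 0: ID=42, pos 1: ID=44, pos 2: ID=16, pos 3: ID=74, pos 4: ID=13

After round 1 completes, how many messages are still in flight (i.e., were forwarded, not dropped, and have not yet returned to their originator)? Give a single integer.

Round 1: pos1(id44) recv 42: drop; pos2(id16) recv 44: fwd; pos3(id74) recv 16: drop; pos4(id13) recv 74: fwd; pos0(id42) recv 13: drop
After round 1: 2 messages still in flight

Answer: 2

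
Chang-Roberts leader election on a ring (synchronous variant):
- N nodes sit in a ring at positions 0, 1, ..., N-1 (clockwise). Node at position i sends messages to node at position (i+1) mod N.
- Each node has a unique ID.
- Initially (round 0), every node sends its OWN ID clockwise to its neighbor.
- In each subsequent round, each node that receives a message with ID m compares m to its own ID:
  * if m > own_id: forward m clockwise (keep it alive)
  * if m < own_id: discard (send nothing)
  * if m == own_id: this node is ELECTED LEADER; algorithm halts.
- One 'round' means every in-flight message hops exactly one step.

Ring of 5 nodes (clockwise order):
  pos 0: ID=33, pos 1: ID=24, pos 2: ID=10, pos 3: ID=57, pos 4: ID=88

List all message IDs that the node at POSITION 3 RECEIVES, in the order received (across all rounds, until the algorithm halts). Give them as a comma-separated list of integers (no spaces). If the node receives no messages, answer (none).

Answer: 10,24,33,88

Derivation:
Round 1: pos1(id24) recv 33: fwd; pos2(id10) recv 24: fwd; pos3(id57) recv 10: drop; pos4(id88) recv 57: drop; pos0(id33) recv 88: fwd
Round 2: pos2(id10) recv 33: fwd; pos3(id57) recv 24: drop; pos1(id24) recv 88: fwd
Round 3: pos3(id57) recv 33: drop; pos2(id10) recv 88: fwd
Round 4: pos3(id57) recv 88: fwd
Round 5: pos4(id88) recv 88: ELECTED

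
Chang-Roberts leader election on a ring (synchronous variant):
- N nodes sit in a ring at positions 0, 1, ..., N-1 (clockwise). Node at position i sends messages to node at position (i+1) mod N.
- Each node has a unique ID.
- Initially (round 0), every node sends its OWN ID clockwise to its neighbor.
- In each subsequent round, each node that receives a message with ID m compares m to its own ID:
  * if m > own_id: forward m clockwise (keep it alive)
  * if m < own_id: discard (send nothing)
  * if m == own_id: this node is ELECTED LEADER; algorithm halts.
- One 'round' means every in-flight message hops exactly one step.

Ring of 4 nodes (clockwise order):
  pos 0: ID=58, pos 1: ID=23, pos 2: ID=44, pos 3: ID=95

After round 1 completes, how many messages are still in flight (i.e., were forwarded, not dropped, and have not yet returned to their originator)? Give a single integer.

Round 1: pos1(id23) recv 58: fwd; pos2(id44) recv 23: drop; pos3(id95) recv 44: drop; pos0(id58) recv 95: fwd
After round 1: 2 messages still in flight

Answer: 2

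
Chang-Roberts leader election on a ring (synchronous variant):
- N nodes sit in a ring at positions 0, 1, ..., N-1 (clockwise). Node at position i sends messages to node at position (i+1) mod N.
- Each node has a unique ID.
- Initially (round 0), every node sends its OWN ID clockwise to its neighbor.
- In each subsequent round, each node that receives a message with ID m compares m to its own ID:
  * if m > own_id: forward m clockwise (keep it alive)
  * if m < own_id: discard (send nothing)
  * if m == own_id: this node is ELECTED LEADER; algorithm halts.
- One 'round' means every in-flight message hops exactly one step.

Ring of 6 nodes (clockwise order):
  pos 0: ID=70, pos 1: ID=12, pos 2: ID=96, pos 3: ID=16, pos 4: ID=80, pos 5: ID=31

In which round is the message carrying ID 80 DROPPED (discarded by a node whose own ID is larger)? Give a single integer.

Round 1: pos1(id12) recv 70: fwd; pos2(id96) recv 12: drop; pos3(id16) recv 96: fwd; pos4(id80) recv 16: drop; pos5(id31) recv 80: fwd; pos0(id70) recv 31: drop
Round 2: pos2(id96) recv 70: drop; pos4(id80) recv 96: fwd; pos0(id70) recv 80: fwd
Round 3: pos5(id31) recv 96: fwd; pos1(id12) recv 80: fwd
Round 4: pos0(id70) recv 96: fwd; pos2(id96) recv 80: drop
Round 5: pos1(id12) recv 96: fwd
Round 6: pos2(id96) recv 96: ELECTED
Message ID 80 originates at pos 4; dropped at pos 2 in round 4

Answer: 4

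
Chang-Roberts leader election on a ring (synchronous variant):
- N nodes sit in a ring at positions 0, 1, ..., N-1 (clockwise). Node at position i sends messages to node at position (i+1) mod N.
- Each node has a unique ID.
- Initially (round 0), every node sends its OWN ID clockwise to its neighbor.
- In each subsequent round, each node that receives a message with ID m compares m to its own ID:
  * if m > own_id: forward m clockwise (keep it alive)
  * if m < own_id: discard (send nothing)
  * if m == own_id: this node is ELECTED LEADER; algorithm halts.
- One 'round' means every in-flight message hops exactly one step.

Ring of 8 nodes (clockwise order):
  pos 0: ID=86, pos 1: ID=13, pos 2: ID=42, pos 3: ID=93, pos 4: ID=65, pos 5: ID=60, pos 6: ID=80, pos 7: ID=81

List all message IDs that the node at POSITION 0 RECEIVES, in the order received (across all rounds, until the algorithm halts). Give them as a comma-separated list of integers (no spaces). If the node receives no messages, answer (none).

Round 1: pos1(id13) recv 86: fwd; pos2(id42) recv 13: drop; pos3(id93) recv 42: drop; pos4(id65) recv 93: fwd; pos5(id60) recv 65: fwd; pos6(id80) recv 60: drop; pos7(id81) recv 80: drop; pos0(id86) recv 81: drop
Round 2: pos2(id42) recv 86: fwd; pos5(id60) recv 93: fwd; pos6(id80) recv 65: drop
Round 3: pos3(id93) recv 86: drop; pos6(id80) recv 93: fwd
Round 4: pos7(id81) recv 93: fwd
Round 5: pos0(id86) recv 93: fwd
Round 6: pos1(id13) recv 93: fwd
Round 7: pos2(id42) recv 93: fwd
Round 8: pos3(id93) recv 93: ELECTED

Answer: 81,93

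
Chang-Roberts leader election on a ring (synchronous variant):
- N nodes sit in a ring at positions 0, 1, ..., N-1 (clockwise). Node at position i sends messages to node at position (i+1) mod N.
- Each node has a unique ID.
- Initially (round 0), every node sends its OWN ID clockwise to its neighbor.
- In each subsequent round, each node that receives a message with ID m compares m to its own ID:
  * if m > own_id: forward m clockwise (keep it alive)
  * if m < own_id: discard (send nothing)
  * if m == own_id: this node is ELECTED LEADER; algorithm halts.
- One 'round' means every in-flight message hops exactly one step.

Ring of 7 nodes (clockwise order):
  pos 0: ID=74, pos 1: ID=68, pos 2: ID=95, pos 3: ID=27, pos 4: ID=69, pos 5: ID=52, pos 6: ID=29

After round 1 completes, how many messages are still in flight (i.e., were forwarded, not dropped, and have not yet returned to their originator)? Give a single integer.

Answer: 4

Derivation:
Round 1: pos1(id68) recv 74: fwd; pos2(id95) recv 68: drop; pos3(id27) recv 95: fwd; pos4(id69) recv 27: drop; pos5(id52) recv 69: fwd; pos6(id29) recv 52: fwd; pos0(id74) recv 29: drop
After round 1: 4 messages still in flight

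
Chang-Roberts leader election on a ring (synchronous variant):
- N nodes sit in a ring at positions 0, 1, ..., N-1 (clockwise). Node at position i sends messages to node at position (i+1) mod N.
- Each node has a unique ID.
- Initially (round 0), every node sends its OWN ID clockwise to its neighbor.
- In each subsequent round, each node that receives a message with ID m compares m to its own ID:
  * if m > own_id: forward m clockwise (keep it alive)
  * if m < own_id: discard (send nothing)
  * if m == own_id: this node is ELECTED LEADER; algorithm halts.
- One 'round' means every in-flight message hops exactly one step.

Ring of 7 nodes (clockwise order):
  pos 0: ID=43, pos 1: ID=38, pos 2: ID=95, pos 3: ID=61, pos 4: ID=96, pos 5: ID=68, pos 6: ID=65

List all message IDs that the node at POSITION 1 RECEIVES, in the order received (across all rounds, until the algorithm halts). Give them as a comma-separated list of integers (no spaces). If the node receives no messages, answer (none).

Round 1: pos1(id38) recv 43: fwd; pos2(id95) recv 38: drop; pos3(id61) recv 95: fwd; pos4(id96) recv 61: drop; pos5(id68) recv 96: fwd; pos6(id65) recv 68: fwd; pos0(id43) recv 65: fwd
Round 2: pos2(id95) recv 43: drop; pos4(id96) recv 95: drop; pos6(id65) recv 96: fwd; pos0(id43) recv 68: fwd; pos1(id38) recv 65: fwd
Round 3: pos0(id43) recv 96: fwd; pos1(id38) recv 68: fwd; pos2(id95) recv 65: drop
Round 4: pos1(id38) recv 96: fwd; pos2(id95) recv 68: drop
Round 5: pos2(id95) recv 96: fwd
Round 6: pos3(id61) recv 96: fwd
Round 7: pos4(id96) recv 96: ELECTED

Answer: 43,65,68,96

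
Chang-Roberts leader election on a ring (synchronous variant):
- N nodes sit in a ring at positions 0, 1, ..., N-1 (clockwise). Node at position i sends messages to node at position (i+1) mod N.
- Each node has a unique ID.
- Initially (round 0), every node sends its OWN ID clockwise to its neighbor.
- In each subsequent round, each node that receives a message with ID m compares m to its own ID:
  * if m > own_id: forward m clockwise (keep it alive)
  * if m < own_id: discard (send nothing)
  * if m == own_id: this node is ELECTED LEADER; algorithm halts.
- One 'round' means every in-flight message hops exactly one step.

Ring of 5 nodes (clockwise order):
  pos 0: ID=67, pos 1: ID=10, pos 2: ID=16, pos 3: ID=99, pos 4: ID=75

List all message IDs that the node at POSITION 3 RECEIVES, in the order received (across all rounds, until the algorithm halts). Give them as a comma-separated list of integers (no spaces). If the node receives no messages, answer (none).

Round 1: pos1(id10) recv 67: fwd; pos2(id16) recv 10: drop; pos3(id99) recv 16: drop; pos4(id75) recv 99: fwd; pos0(id67) recv 75: fwd
Round 2: pos2(id16) recv 67: fwd; pos0(id67) recv 99: fwd; pos1(id10) recv 75: fwd
Round 3: pos3(id99) recv 67: drop; pos1(id10) recv 99: fwd; pos2(id16) recv 75: fwd
Round 4: pos2(id16) recv 99: fwd; pos3(id99) recv 75: drop
Round 5: pos3(id99) recv 99: ELECTED

Answer: 16,67,75,99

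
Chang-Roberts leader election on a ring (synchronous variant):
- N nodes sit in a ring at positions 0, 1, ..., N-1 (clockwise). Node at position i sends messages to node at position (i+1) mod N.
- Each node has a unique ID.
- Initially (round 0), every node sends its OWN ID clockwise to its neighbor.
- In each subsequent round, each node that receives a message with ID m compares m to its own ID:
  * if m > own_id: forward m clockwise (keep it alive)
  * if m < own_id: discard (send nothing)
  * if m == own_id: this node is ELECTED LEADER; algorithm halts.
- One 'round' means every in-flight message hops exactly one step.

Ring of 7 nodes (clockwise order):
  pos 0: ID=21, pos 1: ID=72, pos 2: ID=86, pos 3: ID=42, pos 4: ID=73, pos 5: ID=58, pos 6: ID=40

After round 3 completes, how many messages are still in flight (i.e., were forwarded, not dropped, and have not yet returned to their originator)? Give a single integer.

Answer: 2

Derivation:
Round 1: pos1(id72) recv 21: drop; pos2(id86) recv 72: drop; pos3(id42) recv 86: fwd; pos4(id73) recv 42: drop; pos5(id58) recv 73: fwd; pos6(id40) recv 58: fwd; pos0(id21) recv 40: fwd
Round 2: pos4(id73) recv 86: fwd; pos6(id40) recv 73: fwd; pos0(id21) recv 58: fwd; pos1(id72) recv 40: drop
Round 3: pos5(id58) recv 86: fwd; pos0(id21) recv 73: fwd; pos1(id72) recv 58: drop
After round 3: 2 messages still in flight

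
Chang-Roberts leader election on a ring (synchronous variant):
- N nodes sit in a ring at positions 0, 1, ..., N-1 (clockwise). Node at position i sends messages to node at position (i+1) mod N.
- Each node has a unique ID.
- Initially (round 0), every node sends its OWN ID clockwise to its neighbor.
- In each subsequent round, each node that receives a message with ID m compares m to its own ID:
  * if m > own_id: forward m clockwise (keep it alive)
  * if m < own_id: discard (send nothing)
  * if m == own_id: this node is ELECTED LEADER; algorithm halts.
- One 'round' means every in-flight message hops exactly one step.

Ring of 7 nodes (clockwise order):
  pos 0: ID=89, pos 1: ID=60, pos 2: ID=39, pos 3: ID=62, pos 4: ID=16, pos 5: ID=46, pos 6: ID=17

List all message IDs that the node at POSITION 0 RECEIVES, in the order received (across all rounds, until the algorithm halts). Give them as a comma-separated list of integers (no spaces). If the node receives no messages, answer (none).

Answer: 17,46,62,89

Derivation:
Round 1: pos1(id60) recv 89: fwd; pos2(id39) recv 60: fwd; pos3(id62) recv 39: drop; pos4(id16) recv 62: fwd; pos5(id46) recv 16: drop; pos6(id17) recv 46: fwd; pos0(id89) recv 17: drop
Round 2: pos2(id39) recv 89: fwd; pos3(id62) recv 60: drop; pos5(id46) recv 62: fwd; pos0(id89) recv 46: drop
Round 3: pos3(id62) recv 89: fwd; pos6(id17) recv 62: fwd
Round 4: pos4(id16) recv 89: fwd; pos0(id89) recv 62: drop
Round 5: pos5(id46) recv 89: fwd
Round 6: pos6(id17) recv 89: fwd
Round 7: pos0(id89) recv 89: ELECTED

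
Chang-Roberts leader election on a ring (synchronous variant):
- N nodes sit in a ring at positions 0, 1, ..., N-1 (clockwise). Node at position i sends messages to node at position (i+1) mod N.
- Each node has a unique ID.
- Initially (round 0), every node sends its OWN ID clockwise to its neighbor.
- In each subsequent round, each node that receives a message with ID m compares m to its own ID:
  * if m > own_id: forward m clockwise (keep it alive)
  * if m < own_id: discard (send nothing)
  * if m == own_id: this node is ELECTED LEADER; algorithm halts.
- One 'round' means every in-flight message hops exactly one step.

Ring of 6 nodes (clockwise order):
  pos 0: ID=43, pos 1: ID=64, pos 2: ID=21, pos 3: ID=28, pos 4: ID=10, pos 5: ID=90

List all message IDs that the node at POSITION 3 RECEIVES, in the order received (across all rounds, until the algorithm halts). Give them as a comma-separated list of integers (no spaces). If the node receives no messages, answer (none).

Answer: 21,64,90

Derivation:
Round 1: pos1(id64) recv 43: drop; pos2(id21) recv 64: fwd; pos3(id28) recv 21: drop; pos4(id10) recv 28: fwd; pos5(id90) recv 10: drop; pos0(id43) recv 90: fwd
Round 2: pos3(id28) recv 64: fwd; pos5(id90) recv 28: drop; pos1(id64) recv 90: fwd
Round 3: pos4(id10) recv 64: fwd; pos2(id21) recv 90: fwd
Round 4: pos5(id90) recv 64: drop; pos3(id28) recv 90: fwd
Round 5: pos4(id10) recv 90: fwd
Round 6: pos5(id90) recv 90: ELECTED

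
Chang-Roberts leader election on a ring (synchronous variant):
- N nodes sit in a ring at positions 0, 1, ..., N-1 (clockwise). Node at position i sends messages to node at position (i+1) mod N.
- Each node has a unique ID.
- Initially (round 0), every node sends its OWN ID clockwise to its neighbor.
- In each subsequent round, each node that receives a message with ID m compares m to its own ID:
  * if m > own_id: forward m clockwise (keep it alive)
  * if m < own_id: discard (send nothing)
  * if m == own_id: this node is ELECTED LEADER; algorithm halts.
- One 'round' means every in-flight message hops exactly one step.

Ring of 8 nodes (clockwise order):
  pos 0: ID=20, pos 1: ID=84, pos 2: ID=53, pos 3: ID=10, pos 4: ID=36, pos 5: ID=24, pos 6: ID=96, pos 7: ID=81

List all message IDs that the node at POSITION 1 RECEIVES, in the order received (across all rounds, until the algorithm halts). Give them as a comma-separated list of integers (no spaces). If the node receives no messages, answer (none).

Answer: 20,81,96

Derivation:
Round 1: pos1(id84) recv 20: drop; pos2(id53) recv 84: fwd; pos3(id10) recv 53: fwd; pos4(id36) recv 10: drop; pos5(id24) recv 36: fwd; pos6(id96) recv 24: drop; pos7(id81) recv 96: fwd; pos0(id20) recv 81: fwd
Round 2: pos3(id10) recv 84: fwd; pos4(id36) recv 53: fwd; pos6(id96) recv 36: drop; pos0(id20) recv 96: fwd; pos1(id84) recv 81: drop
Round 3: pos4(id36) recv 84: fwd; pos5(id24) recv 53: fwd; pos1(id84) recv 96: fwd
Round 4: pos5(id24) recv 84: fwd; pos6(id96) recv 53: drop; pos2(id53) recv 96: fwd
Round 5: pos6(id96) recv 84: drop; pos3(id10) recv 96: fwd
Round 6: pos4(id36) recv 96: fwd
Round 7: pos5(id24) recv 96: fwd
Round 8: pos6(id96) recv 96: ELECTED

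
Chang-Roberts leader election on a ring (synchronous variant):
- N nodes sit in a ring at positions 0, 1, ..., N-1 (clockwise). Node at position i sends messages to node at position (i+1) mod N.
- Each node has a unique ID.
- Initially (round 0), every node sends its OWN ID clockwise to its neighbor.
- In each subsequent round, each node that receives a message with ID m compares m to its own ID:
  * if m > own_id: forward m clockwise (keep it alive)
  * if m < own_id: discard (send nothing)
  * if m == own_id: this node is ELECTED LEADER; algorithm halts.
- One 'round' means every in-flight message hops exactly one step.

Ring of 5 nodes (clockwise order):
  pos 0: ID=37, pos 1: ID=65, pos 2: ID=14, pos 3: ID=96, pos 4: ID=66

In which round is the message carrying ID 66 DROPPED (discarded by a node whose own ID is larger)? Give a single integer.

Answer: 4

Derivation:
Round 1: pos1(id65) recv 37: drop; pos2(id14) recv 65: fwd; pos3(id96) recv 14: drop; pos4(id66) recv 96: fwd; pos0(id37) recv 66: fwd
Round 2: pos3(id96) recv 65: drop; pos0(id37) recv 96: fwd; pos1(id65) recv 66: fwd
Round 3: pos1(id65) recv 96: fwd; pos2(id14) recv 66: fwd
Round 4: pos2(id14) recv 96: fwd; pos3(id96) recv 66: drop
Round 5: pos3(id96) recv 96: ELECTED
Message ID 66 originates at pos 4; dropped at pos 3 in round 4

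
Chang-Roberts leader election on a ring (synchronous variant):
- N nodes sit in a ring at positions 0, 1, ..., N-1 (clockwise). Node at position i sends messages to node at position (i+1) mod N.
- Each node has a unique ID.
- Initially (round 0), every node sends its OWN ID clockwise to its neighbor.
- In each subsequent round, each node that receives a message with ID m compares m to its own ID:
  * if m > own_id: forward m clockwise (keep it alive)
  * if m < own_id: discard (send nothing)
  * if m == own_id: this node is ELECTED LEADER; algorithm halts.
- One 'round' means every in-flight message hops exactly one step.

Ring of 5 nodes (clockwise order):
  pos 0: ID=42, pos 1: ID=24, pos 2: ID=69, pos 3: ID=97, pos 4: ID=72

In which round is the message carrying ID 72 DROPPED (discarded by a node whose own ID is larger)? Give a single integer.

Answer: 4

Derivation:
Round 1: pos1(id24) recv 42: fwd; pos2(id69) recv 24: drop; pos3(id97) recv 69: drop; pos4(id72) recv 97: fwd; pos0(id42) recv 72: fwd
Round 2: pos2(id69) recv 42: drop; pos0(id42) recv 97: fwd; pos1(id24) recv 72: fwd
Round 3: pos1(id24) recv 97: fwd; pos2(id69) recv 72: fwd
Round 4: pos2(id69) recv 97: fwd; pos3(id97) recv 72: drop
Round 5: pos3(id97) recv 97: ELECTED
Message ID 72 originates at pos 4; dropped at pos 3 in round 4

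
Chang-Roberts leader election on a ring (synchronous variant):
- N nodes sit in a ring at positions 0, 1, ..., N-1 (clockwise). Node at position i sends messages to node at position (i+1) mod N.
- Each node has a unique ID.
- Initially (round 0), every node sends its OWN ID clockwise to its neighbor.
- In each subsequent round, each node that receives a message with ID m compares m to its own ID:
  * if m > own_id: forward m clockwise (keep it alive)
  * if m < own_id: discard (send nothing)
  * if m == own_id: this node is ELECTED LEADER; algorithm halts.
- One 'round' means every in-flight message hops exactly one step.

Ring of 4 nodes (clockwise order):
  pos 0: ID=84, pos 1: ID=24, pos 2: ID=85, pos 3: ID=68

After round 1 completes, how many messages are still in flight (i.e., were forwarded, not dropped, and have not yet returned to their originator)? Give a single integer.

Answer: 2

Derivation:
Round 1: pos1(id24) recv 84: fwd; pos2(id85) recv 24: drop; pos3(id68) recv 85: fwd; pos0(id84) recv 68: drop
After round 1: 2 messages still in flight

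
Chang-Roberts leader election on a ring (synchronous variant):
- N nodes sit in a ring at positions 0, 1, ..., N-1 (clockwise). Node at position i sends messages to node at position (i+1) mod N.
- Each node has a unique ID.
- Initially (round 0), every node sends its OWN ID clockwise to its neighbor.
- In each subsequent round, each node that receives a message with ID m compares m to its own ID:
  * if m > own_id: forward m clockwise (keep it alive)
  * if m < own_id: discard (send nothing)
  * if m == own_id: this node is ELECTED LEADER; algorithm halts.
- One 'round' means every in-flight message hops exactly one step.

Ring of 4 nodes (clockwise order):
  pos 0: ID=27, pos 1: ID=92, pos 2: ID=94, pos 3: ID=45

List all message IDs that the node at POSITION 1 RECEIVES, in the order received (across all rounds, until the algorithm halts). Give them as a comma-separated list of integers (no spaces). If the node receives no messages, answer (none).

Answer: 27,45,94

Derivation:
Round 1: pos1(id92) recv 27: drop; pos2(id94) recv 92: drop; pos3(id45) recv 94: fwd; pos0(id27) recv 45: fwd
Round 2: pos0(id27) recv 94: fwd; pos1(id92) recv 45: drop
Round 3: pos1(id92) recv 94: fwd
Round 4: pos2(id94) recv 94: ELECTED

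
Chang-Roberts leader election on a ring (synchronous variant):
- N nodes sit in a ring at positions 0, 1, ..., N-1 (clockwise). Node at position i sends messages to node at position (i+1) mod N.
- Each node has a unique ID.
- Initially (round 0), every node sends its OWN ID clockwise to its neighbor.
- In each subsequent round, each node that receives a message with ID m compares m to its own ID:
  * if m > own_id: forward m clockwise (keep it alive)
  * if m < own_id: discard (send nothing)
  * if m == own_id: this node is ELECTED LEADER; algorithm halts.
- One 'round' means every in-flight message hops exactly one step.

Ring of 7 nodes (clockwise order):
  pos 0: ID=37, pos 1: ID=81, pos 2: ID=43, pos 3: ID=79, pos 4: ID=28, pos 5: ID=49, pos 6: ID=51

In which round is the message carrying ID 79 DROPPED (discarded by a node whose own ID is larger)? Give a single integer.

Round 1: pos1(id81) recv 37: drop; pos2(id43) recv 81: fwd; pos3(id79) recv 43: drop; pos4(id28) recv 79: fwd; pos5(id49) recv 28: drop; pos6(id51) recv 49: drop; pos0(id37) recv 51: fwd
Round 2: pos3(id79) recv 81: fwd; pos5(id49) recv 79: fwd; pos1(id81) recv 51: drop
Round 3: pos4(id28) recv 81: fwd; pos6(id51) recv 79: fwd
Round 4: pos5(id49) recv 81: fwd; pos0(id37) recv 79: fwd
Round 5: pos6(id51) recv 81: fwd; pos1(id81) recv 79: drop
Round 6: pos0(id37) recv 81: fwd
Round 7: pos1(id81) recv 81: ELECTED
Message ID 79 originates at pos 3; dropped at pos 1 in round 5

Answer: 5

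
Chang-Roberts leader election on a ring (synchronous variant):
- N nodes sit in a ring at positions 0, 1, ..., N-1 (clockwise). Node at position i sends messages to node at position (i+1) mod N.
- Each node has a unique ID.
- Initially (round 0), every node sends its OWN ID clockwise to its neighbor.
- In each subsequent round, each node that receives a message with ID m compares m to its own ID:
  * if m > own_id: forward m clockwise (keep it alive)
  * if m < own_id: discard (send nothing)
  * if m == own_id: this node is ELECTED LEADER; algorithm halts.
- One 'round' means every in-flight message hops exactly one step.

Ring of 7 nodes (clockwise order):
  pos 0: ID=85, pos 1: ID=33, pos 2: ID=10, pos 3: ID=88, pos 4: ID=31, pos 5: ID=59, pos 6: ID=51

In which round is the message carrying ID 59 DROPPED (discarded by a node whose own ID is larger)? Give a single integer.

Answer: 2

Derivation:
Round 1: pos1(id33) recv 85: fwd; pos2(id10) recv 33: fwd; pos3(id88) recv 10: drop; pos4(id31) recv 88: fwd; pos5(id59) recv 31: drop; pos6(id51) recv 59: fwd; pos0(id85) recv 51: drop
Round 2: pos2(id10) recv 85: fwd; pos3(id88) recv 33: drop; pos5(id59) recv 88: fwd; pos0(id85) recv 59: drop
Round 3: pos3(id88) recv 85: drop; pos6(id51) recv 88: fwd
Round 4: pos0(id85) recv 88: fwd
Round 5: pos1(id33) recv 88: fwd
Round 6: pos2(id10) recv 88: fwd
Round 7: pos3(id88) recv 88: ELECTED
Message ID 59 originates at pos 5; dropped at pos 0 in round 2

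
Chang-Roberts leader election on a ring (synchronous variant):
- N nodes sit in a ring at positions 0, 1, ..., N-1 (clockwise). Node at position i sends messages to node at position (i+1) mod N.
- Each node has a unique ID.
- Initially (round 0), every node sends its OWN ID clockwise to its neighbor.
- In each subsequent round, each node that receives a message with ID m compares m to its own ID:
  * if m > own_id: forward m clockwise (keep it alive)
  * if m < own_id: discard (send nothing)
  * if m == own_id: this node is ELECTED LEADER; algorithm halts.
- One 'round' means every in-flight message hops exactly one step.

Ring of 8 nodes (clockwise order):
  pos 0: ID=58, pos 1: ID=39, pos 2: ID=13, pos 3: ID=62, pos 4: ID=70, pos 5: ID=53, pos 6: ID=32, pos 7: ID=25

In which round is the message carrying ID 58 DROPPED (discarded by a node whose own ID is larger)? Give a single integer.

Round 1: pos1(id39) recv 58: fwd; pos2(id13) recv 39: fwd; pos3(id62) recv 13: drop; pos4(id70) recv 62: drop; pos5(id53) recv 70: fwd; pos6(id32) recv 53: fwd; pos7(id25) recv 32: fwd; pos0(id58) recv 25: drop
Round 2: pos2(id13) recv 58: fwd; pos3(id62) recv 39: drop; pos6(id32) recv 70: fwd; pos7(id25) recv 53: fwd; pos0(id58) recv 32: drop
Round 3: pos3(id62) recv 58: drop; pos7(id25) recv 70: fwd; pos0(id58) recv 53: drop
Round 4: pos0(id58) recv 70: fwd
Round 5: pos1(id39) recv 70: fwd
Round 6: pos2(id13) recv 70: fwd
Round 7: pos3(id62) recv 70: fwd
Round 8: pos4(id70) recv 70: ELECTED
Message ID 58 originates at pos 0; dropped at pos 3 in round 3

Answer: 3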